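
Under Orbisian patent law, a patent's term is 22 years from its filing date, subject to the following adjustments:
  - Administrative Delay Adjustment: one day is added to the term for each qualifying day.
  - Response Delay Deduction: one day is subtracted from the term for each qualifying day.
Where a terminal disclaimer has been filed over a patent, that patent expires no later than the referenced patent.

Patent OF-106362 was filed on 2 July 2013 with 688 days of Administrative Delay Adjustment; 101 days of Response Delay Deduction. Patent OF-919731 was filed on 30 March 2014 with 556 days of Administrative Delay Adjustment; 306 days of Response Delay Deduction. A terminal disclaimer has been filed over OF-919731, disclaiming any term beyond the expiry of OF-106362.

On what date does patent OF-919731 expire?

2036-12-05

Natural term of OF-919731:
  Base: filing + 22 years → 30 March 2036.
  Administrative Delay Adjustment: +556 days → 7 October 2037.
  Response Delay Deduction: −306 days → 5 December 2036.
Expiry of referenced patent OF-106362:
  Base: filing + 22 years → 2 July 2035.
  Administrative Delay Adjustment: +688 days → 20 May 2037.
  Response Delay Deduction: −101 days → 8 February 2037.
Terminal disclaimer: OF-919731 expires on the earlier of 5 December 2036 and 8 February 2037.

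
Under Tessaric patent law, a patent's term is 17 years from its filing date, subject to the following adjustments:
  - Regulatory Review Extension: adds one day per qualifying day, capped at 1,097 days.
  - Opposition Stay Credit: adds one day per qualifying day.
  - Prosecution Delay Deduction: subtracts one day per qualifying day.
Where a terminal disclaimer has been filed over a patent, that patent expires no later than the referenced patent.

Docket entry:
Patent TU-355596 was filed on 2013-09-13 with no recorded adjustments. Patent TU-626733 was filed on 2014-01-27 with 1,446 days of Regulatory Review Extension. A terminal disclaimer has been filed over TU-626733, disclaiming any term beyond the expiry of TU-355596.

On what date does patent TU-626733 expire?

September 13, 2030

Natural term of TU-626733:
  Base: filing + 17 years → 27 January 2031.
  Regulatory Review Extension: 1446 days claimed exceeds the 1097-day cap, so +1097 days → 28 January 2034.
Expiry of referenced patent TU-355596:
  Base: filing + 17 years → 13 September 2030.
Terminal disclaimer: TU-626733 expires on the earlier of 28 January 2034 and 13 September 2030.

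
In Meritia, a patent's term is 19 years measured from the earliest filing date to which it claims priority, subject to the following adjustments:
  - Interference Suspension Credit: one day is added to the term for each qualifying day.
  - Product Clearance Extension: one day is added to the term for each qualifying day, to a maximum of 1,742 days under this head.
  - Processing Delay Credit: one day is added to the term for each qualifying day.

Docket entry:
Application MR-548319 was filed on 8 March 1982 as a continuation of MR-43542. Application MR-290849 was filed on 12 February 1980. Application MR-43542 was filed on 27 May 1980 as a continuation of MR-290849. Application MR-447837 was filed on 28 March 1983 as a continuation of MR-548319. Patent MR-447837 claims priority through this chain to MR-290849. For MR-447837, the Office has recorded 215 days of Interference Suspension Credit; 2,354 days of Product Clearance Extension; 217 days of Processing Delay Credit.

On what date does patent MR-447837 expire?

2005-01-25

Earliest priority filing: 12 February 1980.
Base term: 12 February 1980 + 19 years → 12 February 1999.
Interference Suspension Credit: +215 days → 15 September 1999.
Product Clearance Extension: 2354 days claimed exceeds the 1742-day cap, so +1742 days → 22 June 2004.
Processing Delay Credit: +217 days → 25 January 2005.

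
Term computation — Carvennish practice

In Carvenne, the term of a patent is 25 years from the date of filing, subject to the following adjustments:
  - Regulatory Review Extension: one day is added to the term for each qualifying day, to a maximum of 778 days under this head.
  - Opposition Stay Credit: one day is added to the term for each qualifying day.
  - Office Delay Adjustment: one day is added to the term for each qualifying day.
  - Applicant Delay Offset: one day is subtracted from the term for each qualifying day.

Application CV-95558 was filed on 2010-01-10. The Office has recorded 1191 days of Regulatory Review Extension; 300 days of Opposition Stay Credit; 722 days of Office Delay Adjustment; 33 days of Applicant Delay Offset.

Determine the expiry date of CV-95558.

Base term: filing date + 25 years → 10 January 2035.
Regulatory Review Extension: 1191 days claimed exceeds the 778-day cap, so +778 days → 26 February 2037.
Opposition Stay Credit: +300 days → 23 December 2037.
Office Delay Adjustment: +722 days → 15 December 2039.
Applicant Delay Offset: −33 days → 12 November 2039.

November 12, 2039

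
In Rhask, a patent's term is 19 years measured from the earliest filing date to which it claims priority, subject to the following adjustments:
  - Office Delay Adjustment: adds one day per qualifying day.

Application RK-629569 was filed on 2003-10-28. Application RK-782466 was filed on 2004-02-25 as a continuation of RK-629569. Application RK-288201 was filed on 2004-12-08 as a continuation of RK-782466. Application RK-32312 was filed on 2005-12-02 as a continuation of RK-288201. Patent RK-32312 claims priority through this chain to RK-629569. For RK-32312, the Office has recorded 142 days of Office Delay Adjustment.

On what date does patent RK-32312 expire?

Earliest priority filing: 28 October 2003.
Base term: 28 October 2003 + 19 years → 28 October 2022.
Office Delay Adjustment: +142 days → 19 March 2023.

March 19, 2023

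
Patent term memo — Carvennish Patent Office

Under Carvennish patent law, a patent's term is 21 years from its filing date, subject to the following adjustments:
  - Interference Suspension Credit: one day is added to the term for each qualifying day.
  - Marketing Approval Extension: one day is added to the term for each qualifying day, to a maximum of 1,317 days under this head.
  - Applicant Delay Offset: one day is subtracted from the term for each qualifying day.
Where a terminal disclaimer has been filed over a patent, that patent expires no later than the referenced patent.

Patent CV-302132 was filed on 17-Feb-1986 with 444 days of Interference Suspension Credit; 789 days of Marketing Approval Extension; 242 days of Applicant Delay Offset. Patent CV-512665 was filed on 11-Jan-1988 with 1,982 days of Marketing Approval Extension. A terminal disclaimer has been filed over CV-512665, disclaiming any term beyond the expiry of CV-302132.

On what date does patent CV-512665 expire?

Natural term of CV-512665:
  Base: filing + 21 years → 11 January 2009.
  Marketing Approval Extension: 1982 days claimed exceeds the 1317-day cap, so +1317 days → 20 August 2012.
Expiry of referenced patent CV-302132:
  Base: filing + 21 years → 17 February 2007.
  Interference Suspension Credit: +444 days → 6 May 2008.
  Marketing Approval Extension: 789 days (within the 1317-day cap) → +789 days → 4 July 2010.
  Applicant Delay Offset: −242 days → 4 November 2009.
Terminal disclaimer: CV-512665 expires on the earlier of 20 August 2012 and 4 November 2009.

2009-11-04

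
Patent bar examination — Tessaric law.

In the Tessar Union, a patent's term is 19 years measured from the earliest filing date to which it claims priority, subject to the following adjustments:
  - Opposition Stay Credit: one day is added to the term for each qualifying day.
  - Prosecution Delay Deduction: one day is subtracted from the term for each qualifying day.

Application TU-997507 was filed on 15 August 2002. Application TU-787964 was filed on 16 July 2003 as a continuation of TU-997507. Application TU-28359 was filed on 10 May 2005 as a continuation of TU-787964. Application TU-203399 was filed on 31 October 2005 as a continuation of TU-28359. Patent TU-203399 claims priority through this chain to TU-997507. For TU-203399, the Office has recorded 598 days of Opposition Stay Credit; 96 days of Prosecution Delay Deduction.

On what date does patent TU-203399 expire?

Earliest priority filing: 15 August 2002.
Base term: 15 August 2002 + 19 years → 15 August 2021.
Opposition Stay Credit: +598 days → 5 April 2023.
Prosecution Delay Deduction: −96 days → 30 December 2022.

December 30, 2022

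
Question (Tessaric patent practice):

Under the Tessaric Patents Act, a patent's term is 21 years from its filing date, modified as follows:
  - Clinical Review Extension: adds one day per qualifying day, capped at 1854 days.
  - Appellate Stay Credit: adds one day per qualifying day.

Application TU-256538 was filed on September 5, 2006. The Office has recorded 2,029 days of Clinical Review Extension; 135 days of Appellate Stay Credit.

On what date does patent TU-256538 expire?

Base term: filing date + 21 years → 5 September 2027.
Clinical Review Extension: 2029 days claimed exceeds the 1854-day cap, so +1854 days → 2 October 2032.
Appellate Stay Credit: +135 days → 14 February 2033.

February 14, 2033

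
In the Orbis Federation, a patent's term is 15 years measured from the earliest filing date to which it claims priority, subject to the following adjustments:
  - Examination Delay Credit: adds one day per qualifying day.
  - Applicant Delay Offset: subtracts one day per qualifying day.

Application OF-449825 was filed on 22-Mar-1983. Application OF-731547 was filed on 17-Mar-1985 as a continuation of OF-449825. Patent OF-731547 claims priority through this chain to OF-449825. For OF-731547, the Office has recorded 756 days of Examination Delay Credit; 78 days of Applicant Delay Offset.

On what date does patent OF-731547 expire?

2000-01-29

Earliest priority filing: 22 March 1983.
Base term: 22 March 1983 + 15 years → 22 March 1998.
Examination Delay Credit: +756 days → 16 April 2000.
Applicant Delay Offset: −78 days → 29 January 2000.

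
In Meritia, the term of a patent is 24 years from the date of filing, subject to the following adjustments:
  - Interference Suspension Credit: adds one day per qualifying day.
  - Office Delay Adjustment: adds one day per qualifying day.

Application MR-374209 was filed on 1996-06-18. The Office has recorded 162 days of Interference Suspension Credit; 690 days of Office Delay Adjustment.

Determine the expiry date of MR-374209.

2022-10-18

Base term: filing date + 24 years → 18 June 2020.
Interference Suspension Credit: +162 days → 27 November 2020.
Office Delay Adjustment: +690 days → 18 October 2022.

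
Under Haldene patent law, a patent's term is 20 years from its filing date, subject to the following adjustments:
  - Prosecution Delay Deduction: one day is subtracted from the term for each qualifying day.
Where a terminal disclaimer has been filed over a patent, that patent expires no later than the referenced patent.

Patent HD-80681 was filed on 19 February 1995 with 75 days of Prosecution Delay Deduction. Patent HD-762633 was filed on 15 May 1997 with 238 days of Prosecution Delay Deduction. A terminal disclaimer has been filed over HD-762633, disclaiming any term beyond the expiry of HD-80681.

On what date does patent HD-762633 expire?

Natural term of HD-762633:
  Base: filing + 20 years → 15 May 2017.
  Prosecution Delay Deduction: −238 days → 19 September 2016.
Expiry of referenced patent HD-80681:
  Base: filing + 20 years → 19 February 2015.
  Prosecution Delay Deduction: −75 days → 6 December 2014.
Terminal disclaimer: HD-762633 expires on the earlier of 19 September 2016 and 6 December 2014.

December 6, 2014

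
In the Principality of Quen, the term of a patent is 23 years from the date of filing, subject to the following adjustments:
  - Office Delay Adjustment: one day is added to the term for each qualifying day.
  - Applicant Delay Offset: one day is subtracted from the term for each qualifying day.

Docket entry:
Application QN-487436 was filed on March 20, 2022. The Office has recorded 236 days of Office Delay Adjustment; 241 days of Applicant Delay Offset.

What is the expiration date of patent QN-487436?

2045-03-15

Base term: filing date + 23 years → 20 March 2045.
Office Delay Adjustment: +236 days → 11 November 2045.
Applicant Delay Offset: −241 days → 15 March 2045.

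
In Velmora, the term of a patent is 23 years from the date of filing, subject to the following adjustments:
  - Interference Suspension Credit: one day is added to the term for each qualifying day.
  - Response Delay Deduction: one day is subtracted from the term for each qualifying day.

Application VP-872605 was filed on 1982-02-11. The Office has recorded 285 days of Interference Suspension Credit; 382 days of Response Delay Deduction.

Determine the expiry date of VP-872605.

Base term: filing date + 23 years → 11 February 2005.
Interference Suspension Credit: +285 days → 23 November 2005.
Response Delay Deduction: −382 days → 6 November 2004.

November 6, 2004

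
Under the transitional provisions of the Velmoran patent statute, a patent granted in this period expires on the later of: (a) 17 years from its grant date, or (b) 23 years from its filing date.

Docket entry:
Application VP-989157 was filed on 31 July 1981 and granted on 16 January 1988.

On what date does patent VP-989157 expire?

(a) grant + 17 years → 16 January 2005.
(b) filing + 23 years → 31 July 2004.
Later of the two: 16 January 2005.

2005-01-16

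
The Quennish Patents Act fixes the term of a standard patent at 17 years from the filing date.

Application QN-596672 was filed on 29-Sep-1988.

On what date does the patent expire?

Filing date + 17 years → 29 September 2005.

2005-09-29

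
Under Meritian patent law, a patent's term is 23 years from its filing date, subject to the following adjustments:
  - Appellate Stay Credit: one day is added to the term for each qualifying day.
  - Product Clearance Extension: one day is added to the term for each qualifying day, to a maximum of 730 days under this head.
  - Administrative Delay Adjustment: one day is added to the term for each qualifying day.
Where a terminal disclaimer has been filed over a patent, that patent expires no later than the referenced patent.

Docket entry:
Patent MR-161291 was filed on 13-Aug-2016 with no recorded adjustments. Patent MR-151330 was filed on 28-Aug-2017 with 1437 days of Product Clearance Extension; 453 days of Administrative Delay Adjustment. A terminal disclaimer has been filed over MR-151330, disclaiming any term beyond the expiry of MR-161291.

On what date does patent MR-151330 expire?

Natural term of MR-151330:
  Base: filing + 23 years → 28 August 2040.
  Product Clearance Extension: 1437 days claimed exceeds the 730-day cap, so +730 days → 28 August 2042.
  Administrative Delay Adjustment: +453 days → 24 November 2043.
Expiry of referenced patent MR-161291:
  Base: filing + 23 years → 13 August 2039.
Terminal disclaimer: MR-151330 expires on the earlier of 24 November 2043 and 13 August 2039.

2039-08-13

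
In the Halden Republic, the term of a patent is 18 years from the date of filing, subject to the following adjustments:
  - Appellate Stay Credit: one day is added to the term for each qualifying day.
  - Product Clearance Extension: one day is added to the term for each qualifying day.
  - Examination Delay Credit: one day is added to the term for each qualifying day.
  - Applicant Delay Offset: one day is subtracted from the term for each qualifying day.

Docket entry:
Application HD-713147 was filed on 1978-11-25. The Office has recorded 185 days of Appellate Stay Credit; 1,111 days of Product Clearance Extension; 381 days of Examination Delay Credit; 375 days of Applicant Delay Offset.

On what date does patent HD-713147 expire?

June 19, 2000

Base term: filing date + 18 years → 25 November 1996.
Appellate Stay Credit: +185 days → 29 May 1997.
Product Clearance Extension: +1111 days → 13 June 2000.
Examination Delay Credit: +381 days → 29 June 2001.
Applicant Delay Offset: −375 days → 19 June 2000.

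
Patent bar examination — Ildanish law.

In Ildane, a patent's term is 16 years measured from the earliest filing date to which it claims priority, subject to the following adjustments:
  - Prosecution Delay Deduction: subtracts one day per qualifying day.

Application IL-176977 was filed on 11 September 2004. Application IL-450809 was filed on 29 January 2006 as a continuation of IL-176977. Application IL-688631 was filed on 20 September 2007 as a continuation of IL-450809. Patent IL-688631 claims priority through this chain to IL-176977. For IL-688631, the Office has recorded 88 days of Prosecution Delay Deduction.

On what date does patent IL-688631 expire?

Earliest priority filing: 11 September 2004.
Base term: 11 September 2004 + 16 years → 11 September 2020.
Prosecution Delay Deduction: −88 days → 15 June 2020.

June 15, 2020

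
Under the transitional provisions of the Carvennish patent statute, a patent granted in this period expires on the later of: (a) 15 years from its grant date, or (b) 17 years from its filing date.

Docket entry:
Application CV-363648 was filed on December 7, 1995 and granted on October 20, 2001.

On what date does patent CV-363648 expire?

2016-10-20

(a) grant + 15 years → 20 October 2016.
(b) filing + 17 years → 7 December 2012.
Later of the two: 20 October 2016.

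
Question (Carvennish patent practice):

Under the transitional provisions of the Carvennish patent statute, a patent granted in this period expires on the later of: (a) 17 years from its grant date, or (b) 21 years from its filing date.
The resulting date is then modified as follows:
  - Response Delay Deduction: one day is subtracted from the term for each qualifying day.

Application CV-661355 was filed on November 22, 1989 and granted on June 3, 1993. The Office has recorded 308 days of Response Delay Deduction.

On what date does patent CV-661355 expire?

January 18, 2010

(a) grant + 17 years → 3 June 2010.
(b) filing + 21 years → 22 November 2010.
Later of the two: 22 November 2010.
Response Delay Deduction: −308 days → 18 January 2010.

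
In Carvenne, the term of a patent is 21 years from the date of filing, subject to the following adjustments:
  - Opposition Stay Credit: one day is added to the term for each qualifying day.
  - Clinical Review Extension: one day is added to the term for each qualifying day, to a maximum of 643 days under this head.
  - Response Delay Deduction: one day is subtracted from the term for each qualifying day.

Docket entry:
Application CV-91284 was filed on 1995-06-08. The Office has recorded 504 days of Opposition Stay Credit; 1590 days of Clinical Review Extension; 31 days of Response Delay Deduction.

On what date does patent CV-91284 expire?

2019-06-29

Base term: filing date + 21 years → 8 June 2016.
Opposition Stay Credit: +504 days → 25 October 2017.
Clinical Review Extension: 1590 days claimed exceeds the 643-day cap, so +643 days → 30 July 2019.
Response Delay Deduction: −31 days → 29 June 2019.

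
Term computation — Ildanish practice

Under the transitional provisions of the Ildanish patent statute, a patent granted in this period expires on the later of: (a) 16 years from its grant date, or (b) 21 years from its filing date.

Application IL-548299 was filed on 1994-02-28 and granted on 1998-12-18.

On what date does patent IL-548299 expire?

February 28, 2015

(a) grant + 16 years → 18 December 2014.
(b) filing + 21 years → 28 February 2015.
Later of the two: 28 February 2015.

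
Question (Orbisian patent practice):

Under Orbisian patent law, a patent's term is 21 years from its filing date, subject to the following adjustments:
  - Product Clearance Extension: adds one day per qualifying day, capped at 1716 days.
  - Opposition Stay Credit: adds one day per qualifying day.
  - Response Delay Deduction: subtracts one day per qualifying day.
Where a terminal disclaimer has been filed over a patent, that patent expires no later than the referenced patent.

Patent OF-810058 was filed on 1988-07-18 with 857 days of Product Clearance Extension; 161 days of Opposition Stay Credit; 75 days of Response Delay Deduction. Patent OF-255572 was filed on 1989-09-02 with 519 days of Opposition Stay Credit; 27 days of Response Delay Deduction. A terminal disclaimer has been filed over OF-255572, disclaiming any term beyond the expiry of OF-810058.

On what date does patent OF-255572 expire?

January 7, 2012

Natural term of OF-255572:
  Base: filing + 21 years → 2 September 2010.
  Opposition Stay Credit: +519 days → 3 February 2012.
  Response Delay Deduction: −27 days → 7 January 2012.
Expiry of referenced patent OF-810058:
  Base: filing + 21 years → 18 July 2009.
  Product Clearance Extension: 857 days (within the 1716-day cap) → +857 days → 22 November 2011.
  Opposition Stay Credit: +161 days → 1 May 2012.
  Response Delay Deduction: −75 days → 16 February 2012.
Terminal disclaimer: OF-255572 expires on the earlier of 7 January 2012 and 16 February 2012.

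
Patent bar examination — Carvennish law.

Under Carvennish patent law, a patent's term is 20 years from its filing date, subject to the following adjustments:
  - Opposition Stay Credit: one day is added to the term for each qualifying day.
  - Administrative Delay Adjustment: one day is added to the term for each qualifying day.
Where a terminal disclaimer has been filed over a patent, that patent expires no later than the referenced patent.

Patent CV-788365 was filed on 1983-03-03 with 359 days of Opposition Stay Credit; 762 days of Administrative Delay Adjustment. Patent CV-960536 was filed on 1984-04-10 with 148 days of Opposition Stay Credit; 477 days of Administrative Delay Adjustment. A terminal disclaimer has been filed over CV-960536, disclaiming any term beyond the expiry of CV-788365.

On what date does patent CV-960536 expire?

Natural term of CV-960536:
  Base: filing + 20 years → 10 April 2004.
  Opposition Stay Credit: +148 days → 5 September 2004.
  Administrative Delay Adjustment: +477 days → 26 December 2005.
Expiry of referenced patent CV-788365:
  Base: filing + 20 years → 3 March 2003.
  Opposition Stay Credit: +359 days → 25 February 2004.
  Administrative Delay Adjustment: +762 days → 28 March 2006.
Terminal disclaimer: CV-960536 expires on the earlier of 26 December 2005 and 28 March 2006.

December 26, 2005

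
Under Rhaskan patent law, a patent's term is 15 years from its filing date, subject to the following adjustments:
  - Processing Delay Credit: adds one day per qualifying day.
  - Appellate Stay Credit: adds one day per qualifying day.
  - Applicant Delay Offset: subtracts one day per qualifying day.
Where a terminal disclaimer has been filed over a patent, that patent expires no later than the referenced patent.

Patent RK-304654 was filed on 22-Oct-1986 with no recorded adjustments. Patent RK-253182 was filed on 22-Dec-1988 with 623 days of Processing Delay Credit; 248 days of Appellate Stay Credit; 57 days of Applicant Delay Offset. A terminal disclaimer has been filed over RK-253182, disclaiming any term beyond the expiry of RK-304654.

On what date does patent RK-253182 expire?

Natural term of RK-253182:
  Base: filing + 15 years → 22 December 2003.
  Processing Delay Credit: +623 days → 5 September 2005.
  Appellate Stay Credit: +248 days → 11 May 2006.
  Applicant Delay Offset: −57 days → 15 March 2006.
Expiry of referenced patent RK-304654:
  Base: filing + 15 years → 22 October 2001.
Terminal disclaimer: RK-253182 expires on the earlier of 15 March 2006 and 22 October 2001.

2001-10-22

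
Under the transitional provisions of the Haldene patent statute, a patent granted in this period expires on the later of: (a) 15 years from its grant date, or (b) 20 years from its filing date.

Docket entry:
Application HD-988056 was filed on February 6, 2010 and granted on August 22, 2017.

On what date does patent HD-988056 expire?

(a) grant + 15 years → 22 August 2032.
(b) filing + 20 years → 6 February 2030.
Later of the two: 22 August 2032.

2032-08-22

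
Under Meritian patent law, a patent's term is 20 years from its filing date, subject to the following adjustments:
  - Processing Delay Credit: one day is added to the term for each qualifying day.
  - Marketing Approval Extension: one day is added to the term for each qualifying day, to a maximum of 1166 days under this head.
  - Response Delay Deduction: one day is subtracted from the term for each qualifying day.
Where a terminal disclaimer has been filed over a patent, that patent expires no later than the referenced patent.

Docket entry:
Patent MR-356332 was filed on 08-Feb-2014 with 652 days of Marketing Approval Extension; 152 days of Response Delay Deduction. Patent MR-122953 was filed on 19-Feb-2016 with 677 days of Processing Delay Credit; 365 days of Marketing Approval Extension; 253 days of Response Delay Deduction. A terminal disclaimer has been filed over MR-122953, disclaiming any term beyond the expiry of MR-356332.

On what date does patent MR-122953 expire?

Natural term of MR-122953:
  Base: filing + 20 years → 19 February 2036.
  Processing Delay Credit: +677 days → 27 December 2037.
  Marketing Approval Extension: 365 days (within the 1166-day cap) → +365 days → 27 December 2038.
  Response Delay Deduction: −253 days → 18 April 2038.
Expiry of referenced patent MR-356332:
  Base: filing + 20 years → 8 February 2034.
  Marketing Approval Extension: 652 days (within the 1166-day cap) → +652 days → 22 November 2035.
  Response Delay Deduction: −152 days → 23 June 2035.
Terminal disclaimer: MR-122953 expires on the earlier of 18 April 2038 and 23 June 2035.

2035-06-23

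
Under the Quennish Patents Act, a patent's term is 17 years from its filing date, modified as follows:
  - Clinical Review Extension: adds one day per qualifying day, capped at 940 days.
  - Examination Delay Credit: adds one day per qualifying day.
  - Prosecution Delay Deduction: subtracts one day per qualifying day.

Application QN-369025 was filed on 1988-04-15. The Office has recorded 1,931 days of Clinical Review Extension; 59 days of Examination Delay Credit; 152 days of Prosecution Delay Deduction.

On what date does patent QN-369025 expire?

Base term: filing date + 17 years → 15 April 2005.
Clinical Review Extension: 1931 days claimed exceeds the 940-day cap, so +940 days → 11 November 2007.
Examination Delay Credit: +59 days → 9 January 2008.
Prosecution Delay Deduction: −152 days → 10 August 2007.

August 10, 2007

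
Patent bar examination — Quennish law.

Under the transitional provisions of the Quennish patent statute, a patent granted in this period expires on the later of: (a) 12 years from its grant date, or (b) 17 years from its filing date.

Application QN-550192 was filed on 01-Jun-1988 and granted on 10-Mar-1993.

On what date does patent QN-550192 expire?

June 1, 2005

(a) grant + 12 years → 10 March 2005.
(b) filing + 17 years → 1 June 2005.
Later of the two: 1 June 2005.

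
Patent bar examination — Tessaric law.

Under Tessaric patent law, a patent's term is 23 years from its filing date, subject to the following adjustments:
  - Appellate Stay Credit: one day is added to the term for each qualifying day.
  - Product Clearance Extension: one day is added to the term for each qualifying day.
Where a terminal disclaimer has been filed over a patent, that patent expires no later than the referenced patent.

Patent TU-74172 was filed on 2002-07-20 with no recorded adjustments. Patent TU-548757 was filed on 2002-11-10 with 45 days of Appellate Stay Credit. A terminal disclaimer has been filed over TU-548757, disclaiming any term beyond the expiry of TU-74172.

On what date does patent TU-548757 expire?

Natural term of TU-548757:
  Base: filing + 23 years → 10 November 2025.
  Appellate Stay Credit: +45 days → 25 December 2025.
Expiry of referenced patent TU-74172:
  Base: filing + 23 years → 20 July 2025.
Terminal disclaimer: TU-548757 expires on the earlier of 25 December 2025 and 20 July 2025.

July 20, 2025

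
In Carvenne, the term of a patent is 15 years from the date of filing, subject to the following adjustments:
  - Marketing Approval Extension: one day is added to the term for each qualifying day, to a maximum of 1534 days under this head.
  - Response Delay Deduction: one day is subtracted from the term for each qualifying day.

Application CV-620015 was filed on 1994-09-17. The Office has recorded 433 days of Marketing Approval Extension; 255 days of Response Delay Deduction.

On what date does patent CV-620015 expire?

March 14, 2010

Base term: filing date + 15 years → 17 September 2009.
Marketing Approval Extension: 433 days (within the 1534-day cap) → +433 days → 24 November 2010.
Response Delay Deduction: −255 days → 14 March 2010.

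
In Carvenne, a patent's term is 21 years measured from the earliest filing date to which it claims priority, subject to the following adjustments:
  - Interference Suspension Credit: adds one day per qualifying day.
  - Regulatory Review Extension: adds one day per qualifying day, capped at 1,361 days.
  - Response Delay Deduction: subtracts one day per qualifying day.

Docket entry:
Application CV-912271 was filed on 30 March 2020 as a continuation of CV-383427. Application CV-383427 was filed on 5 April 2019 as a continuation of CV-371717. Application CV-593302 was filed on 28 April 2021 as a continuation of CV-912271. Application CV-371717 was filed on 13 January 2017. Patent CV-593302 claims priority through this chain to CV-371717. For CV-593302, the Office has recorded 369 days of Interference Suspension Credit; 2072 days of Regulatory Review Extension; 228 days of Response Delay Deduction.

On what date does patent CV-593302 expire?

February 23, 2042

Earliest priority filing: 13 January 2017.
Base term: 13 January 2017 + 21 years → 13 January 2038.
Interference Suspension Credit: +369 days → 17 January 2039.
Regulatory Review Extension: 2072 days claimed exceeds the 1361-day cap, so +1361 days → 9 October 2042.
Response Delay Deduction: −228 days → 23 February 2042.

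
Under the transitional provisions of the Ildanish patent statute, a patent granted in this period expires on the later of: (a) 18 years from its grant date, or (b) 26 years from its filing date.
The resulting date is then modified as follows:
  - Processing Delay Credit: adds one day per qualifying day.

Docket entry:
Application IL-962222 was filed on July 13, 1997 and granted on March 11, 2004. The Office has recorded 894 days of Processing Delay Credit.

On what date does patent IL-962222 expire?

2025-12-23

(a) grant + 18 years → 11 March 2022.
(b) filing + 26 years → 13 July 2023.
Later of the two: 13 July 2023.
Processing Delay Credit: +894 days → 23 December 2025.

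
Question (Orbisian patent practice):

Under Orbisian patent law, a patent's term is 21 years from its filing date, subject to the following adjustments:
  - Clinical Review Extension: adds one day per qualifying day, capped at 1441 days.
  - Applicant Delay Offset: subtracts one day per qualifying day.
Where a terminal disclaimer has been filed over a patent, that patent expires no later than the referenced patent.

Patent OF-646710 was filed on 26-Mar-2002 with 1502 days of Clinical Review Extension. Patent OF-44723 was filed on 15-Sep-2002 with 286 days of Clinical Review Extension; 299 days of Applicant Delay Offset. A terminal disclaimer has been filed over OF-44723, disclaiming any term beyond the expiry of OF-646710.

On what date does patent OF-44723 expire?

2023-09-02

Natural term of OF-44723:
  Base: filing + 21 years → 15 September 2023.
  Clinical Review Extension: 286 days (within the 1441-day cap) → +286 days → 27 June 2024.
  Applicant Delay Offset: −299 days → 2 September 2023.
Expiry of referenced patent OF-646710:
  Base: filing + 21 years → 26 March 2023.
  Clinical Review Extension: 1502 days claimed exceeds the 1441-day cap, so +1441 days → 6 March 2027.
Terminal disclaimer: OF-44723 expires on the earlier of 2 September 2023 and 6 March 2027.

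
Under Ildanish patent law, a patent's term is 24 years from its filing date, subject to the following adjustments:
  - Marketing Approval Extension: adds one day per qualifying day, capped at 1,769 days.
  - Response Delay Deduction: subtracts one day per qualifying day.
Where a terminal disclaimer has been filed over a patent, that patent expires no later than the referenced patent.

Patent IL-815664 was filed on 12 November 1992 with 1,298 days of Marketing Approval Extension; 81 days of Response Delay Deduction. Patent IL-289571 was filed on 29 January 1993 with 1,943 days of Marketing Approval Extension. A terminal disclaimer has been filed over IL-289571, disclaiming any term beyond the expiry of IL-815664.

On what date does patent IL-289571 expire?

Natural term of IL-289571:
  Base: filing + 24 years → 29 January 2017.
  Marketing Approval Extension: 1943 days claimed exceeds the 1769-day cap, so +1769 days → 3 December 2021.
Expiry of referenced patent IL-815664:
  Base: filing + 24 years → 12 November 2016.
  Marketing Approval Extension: 1298 days (within the 1769-day cap) → +1298 days → 2 June 2020.
  Response Delay Deduction: −81 days → 13 March 2020.
Terminal disclaimer: IL-289571 expires on the earlier of 3 December 2021 and 13 March 2020.

March 13, 2020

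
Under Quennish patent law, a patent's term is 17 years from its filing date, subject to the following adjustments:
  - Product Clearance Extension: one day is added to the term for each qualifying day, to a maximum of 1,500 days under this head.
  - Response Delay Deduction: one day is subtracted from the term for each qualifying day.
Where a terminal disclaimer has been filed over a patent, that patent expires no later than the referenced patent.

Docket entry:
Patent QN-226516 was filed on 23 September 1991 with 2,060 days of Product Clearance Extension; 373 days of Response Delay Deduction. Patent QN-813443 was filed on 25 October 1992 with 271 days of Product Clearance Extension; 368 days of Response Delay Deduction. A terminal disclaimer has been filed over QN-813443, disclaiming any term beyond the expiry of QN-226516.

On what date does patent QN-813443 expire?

Natural term of QN-813443:
  Base: filing + 17 years → 25 October 2009.
  Product Clearance Extension: 271 days (within the 1500-day cap) → +271 days → 23 July 2010.
  Response Delay Deduction: −368 days → 20 July 2009.
Expiry of referenced patent QN-226516:
  Base: filing + 17 years → 23 September 2008.
  Product Clearance Extension: 2060 days claimed exceeds the 1500-day cap, so +1500 days → 1 November 2012.
  Response Delay Deduction: −373 days → 25 October 2011.
Terminal disclaimer: QN-813443 expires on the earlier of 20 July 2009 and 25 October 2011.

July 20, 2009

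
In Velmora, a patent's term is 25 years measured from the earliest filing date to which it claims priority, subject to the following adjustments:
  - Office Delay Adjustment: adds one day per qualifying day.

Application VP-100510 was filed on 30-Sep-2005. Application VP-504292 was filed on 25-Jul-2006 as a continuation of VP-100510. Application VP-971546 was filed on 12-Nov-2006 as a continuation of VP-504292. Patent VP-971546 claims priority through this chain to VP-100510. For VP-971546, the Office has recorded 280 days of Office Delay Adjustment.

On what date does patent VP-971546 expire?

Earliest priority filing: 30 September 2005.
Base term: 30 September 2005 + 25 years → 30 September 2030.
Office Delay Adjustment: +280 days → 7 July 2031.

July 7, 2031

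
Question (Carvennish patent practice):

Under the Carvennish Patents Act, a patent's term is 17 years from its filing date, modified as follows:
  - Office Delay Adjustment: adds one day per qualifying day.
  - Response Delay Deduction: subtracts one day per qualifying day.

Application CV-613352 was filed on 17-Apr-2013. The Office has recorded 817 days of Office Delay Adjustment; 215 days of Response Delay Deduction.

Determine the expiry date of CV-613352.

Base term: filing date + 17 years → 17 April 2030.
Office Delay Adjustment: +817 days → 12 July 2032.
Response Delay Deduction: −215 days → 10 December 2031.

December 10, 2031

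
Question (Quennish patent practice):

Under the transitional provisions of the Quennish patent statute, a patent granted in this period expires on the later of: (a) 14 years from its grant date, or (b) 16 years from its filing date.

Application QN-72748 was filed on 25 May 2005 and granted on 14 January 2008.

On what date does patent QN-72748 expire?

2022-01-14

(a) grant + 14 years → 14 January 2022.
(b) filing + 16 years → 25 May 2021.
Later of the two: 14 January 2022.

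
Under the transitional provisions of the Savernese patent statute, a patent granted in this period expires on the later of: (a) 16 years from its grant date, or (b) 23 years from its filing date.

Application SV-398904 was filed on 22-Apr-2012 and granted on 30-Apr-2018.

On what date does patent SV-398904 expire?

(a) grant + 16 years → 30 April 2034.
(b) filing + 23 years → 22 April 2035.
Later of the two: 22 April 2035.

April 22, 2035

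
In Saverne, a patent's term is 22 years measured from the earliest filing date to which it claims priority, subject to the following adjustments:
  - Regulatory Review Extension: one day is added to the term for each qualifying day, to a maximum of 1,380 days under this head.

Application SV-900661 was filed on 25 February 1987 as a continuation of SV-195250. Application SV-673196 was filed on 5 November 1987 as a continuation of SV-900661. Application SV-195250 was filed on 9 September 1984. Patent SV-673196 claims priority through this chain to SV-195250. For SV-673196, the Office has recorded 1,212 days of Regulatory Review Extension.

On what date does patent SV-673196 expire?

2010-01-03

Earliest priority filing: 9 September 1984.
Base term: 9 September 1984 + 22 years → 9 September 2006.
Regulatory Review Extension: 1212 days (within the 1380-day cap) → +1212 days → 3 January 2010.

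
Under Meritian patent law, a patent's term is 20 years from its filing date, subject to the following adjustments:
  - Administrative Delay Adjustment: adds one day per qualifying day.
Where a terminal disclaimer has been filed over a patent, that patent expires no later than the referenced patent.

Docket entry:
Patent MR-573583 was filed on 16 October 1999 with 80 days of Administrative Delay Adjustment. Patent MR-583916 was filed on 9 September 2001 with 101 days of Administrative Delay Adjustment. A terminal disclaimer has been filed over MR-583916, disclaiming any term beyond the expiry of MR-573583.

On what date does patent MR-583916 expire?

Natural term of MR-583916:
  Base: filing + 20 years → 9 September 2021.
  Administrative Delay Adjustment: +101 days → 19 December 2021.
Expiry of referenced patent MR-573583:
  Base: filing + 20 years → 16 October 2019.
  Administrative Delay Adjustment: +80 days → 4 January 2020.
Terminal disclaimer: MR-583916 expires on the earlier of 19 December 2021 and 4 January 2020.

2020-01-04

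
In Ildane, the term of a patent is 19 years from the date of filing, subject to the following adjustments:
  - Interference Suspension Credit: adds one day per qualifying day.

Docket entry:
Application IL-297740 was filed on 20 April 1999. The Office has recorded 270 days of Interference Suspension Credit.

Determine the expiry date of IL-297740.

January 15, 2019

Base term: filing date + 19 years → 20 April 2018.
Interference Suspension Credit: +270 days → 15 January 2019.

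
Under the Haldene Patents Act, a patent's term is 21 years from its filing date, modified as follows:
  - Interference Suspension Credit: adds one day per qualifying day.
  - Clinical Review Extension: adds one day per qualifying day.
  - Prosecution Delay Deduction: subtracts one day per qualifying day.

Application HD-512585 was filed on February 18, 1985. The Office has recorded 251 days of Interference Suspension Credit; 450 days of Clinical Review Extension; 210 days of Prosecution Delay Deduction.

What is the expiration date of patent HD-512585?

Base term: filing date + 21 years → 18 February 2006.
Interference Suspension Credit: +251 days → 27 October 2006.
Clinical Review Extension: +450 days → 20 January 2008.
Prosecution Delay Deduction: −210 days → 24 June 2007.

June 24, 2007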